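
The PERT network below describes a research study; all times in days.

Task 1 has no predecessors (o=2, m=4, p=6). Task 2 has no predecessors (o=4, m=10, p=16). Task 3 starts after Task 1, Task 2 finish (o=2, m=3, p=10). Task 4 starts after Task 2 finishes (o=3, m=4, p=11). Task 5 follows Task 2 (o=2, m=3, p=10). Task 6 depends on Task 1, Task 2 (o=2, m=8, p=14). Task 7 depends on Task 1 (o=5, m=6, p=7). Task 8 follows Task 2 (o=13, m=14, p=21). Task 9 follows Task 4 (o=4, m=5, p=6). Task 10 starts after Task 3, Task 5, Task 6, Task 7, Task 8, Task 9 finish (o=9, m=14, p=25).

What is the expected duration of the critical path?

40 days

te_Task 1 = (2 + 4·4 + 6)/6 = 24/6 = 4
te_Task 2 = (4 + 4·10 + 16)/6 = 60/6 = 10
te_Task 3 = (2 + 4·3 + 10)/6 = 24/6 = 4
te_Task 4 = (3 + 4·4 + 11)/6 = 30/6 = 5
te_Task 5 = (2 + 4·3 + 10)/6 = 24/6 = 4
te_Task 6 = (2 + 4·8 + 14)/6 = 48/6 = 8
te_Task 7 = (5 + 4·6 + 7)/6 = 36/6 = 6
te_Task 8 = (13 + 4·14 + 21)/6 = 90/6 = 15
te_Task 9 = (4 + 4·5 + 6)/6 = 30/6 = 5
te_Task 10 = (9 + 4·14 + 25)/6 = 90/6 = 15

Forward pass:
ES_Task 1 = 0; EF_Task 1 = 4
ES_Task 2 = 0; EF_Task 2 = 10
ES_Task 3 = max(EF_Task 1=4, EF_Task 2=10) = 10; EF_Task 3 = 10+4 = 14
ES_Task 4 = 10; EF_Task 4 = 10+5 = 15
ES_Task 5 = 10; EF_Task 5 = 10+4 = 14
ES_Task 6 = max(EF_Task 1=4, EF_Task 2=10) = 10; EF_Task 6 = 10+8 = 18
ES_Task 7 = 4; EF_Task 7 = 4+6 = 10
ES_Task 8 = 10; EF_Task 8 = 10+15 = 25
ES_Task 9 = 15; EF_Task 9 = 15+5 = 20
ES_Task 10 = max(EF_Task 3=14, EF_Task 5=14, EF_Task 6=18, EF_Task 7=10, EF_Task 8=25, EF_Task 9=20) = 25; EF_Task 10 = 25+15 = 40
Expected project duration μ = 40 days. Critical path: Task 2 → Task 8 → Task 10.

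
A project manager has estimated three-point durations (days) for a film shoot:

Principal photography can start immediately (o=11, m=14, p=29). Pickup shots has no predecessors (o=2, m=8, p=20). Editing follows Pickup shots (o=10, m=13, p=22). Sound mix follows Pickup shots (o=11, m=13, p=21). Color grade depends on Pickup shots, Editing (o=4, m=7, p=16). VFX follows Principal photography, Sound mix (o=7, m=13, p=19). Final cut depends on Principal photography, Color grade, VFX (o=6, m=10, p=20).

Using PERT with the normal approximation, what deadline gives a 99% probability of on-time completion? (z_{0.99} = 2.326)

57.7 days

te_Principal photography = (11 + 4·14 + 29)/6 = 96/6 = 16; σ²_Principal photography = ((29−11)/6)² = 9.000
te_Pickup shots = (2 + 4·8 + 20)/6 = 54/6 = 9; σ²_Pickup shots = ((20−2)/6)² = 9.000
te_Editing = (10 + 4·13 + 22)/6 = 84/6 = 14; σ²_Editing = ((22−10)/6)² = 4.000
te_Sound mix = (11 + 4·13 + 21)/6 = 84/6 = 14; σ²_Sound mix = ((21−11)/6)² = 2.778
te_Color grade = (4 + 4·7 + 16)/6 = 48/6 = 8; σ²_Color grade = ((16−4)/6)² = 4.000
te_VFX = (7 + 4·13 + 19)/6 = 78/6 = 13; σ²_VFX = ((19−7)/6)² = 4.000
te_Final cut = (6 + 4·10 + 20)/6 = 66/6 = 11; σ²_Final cut = ((20−6)/6)² = 5.444

Forward pass:
ES_Principal photography = 0; EF_Principal photography = 16
ES_Pickup shots = 0; EF_Pickup shots = 9
ES_Editing = 9; EF_Editing = 9+14 = 23
ES_Sound mix = 9; EF_Sound mix = 9+14 = 23
ES_Color grade = max(EF_Pickup shots=9, EF_Editing=23) = 23; EF_Color grade = 23+8 = 31
ES_VFX = max(EF_Principal photography=16, EF_Sound mix=23) = 23; EF_VFX = 23+13 = 36
ES_Final cut = max(EF_Principal photography=16, EF_Color grade=31, EF_VFX=36) = 36; EF_Final cut = 36+11 = 47
Expected project duration μ = 47 days. Critical path: Pickup shots → Sound mix → VFX → Final cut.

Variance along critical path = 9.000 + 2.778 + 4.000 + 5.444 = 21.222; σ = 4.607 days.
D = μ + z·σ = 47 + 2.326·4.607 = 57.7 days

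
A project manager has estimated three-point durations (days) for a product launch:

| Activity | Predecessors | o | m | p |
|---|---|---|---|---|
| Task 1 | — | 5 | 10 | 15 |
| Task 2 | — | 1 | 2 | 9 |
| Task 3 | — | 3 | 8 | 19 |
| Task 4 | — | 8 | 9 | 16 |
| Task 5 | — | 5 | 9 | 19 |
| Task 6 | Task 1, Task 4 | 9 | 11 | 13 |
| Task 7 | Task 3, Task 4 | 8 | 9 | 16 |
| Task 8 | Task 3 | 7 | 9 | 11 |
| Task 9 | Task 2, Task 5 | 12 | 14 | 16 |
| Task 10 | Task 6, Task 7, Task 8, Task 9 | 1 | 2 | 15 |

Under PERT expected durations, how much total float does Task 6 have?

te_Task 1 = (5 + 4·10 + 15)/6 = 60/6 = 10
te_Task 2 = (1 + 4·2 + 9)/6 = 18/6 = 3
te_Task 3 = (3 + 4·8 + 19)/6 = 54/6 = 9
te_Task 4 = (8 + 4·9 + 16)/6 = 60/6 = 10
te_Task 5 = (5 + 4·9 + 19)/6 = 60/6 = 10
te_Task 6 = (9 + 4·11 + 13)/6 = 66/6 = 11
te_Task 7 = (8 + 4·9 + 16)/6 = 60/6 = 10
te_Task 8 = (7 + 4·9 + 11)/6 = 54/6 = 9
te_Task 9 = (12 + 4·14 + 16)/6 = 84/6 = 14
te_Task 10 = (1 + 4·2 + 15)/6 = 24/6 = 4

Forward pass:
ES_Task 1 = 0; EF_Task 1 = 10
ES_Task 2 = 0; EF_Task 2 = 3
ES_Task 3 = 0; EF_Task 3 = 9
ES_Task 4 = 0; EF_Task 4 = 10
ES_Task 5 = 0; EF_Task 5 = 10
ES_Task 6 = max(EF_Task 1=10, EF_Task 4=10) = 10; EF_Task 6 = 10+11 = 21
ES_Task 7 = max(EF_Task 3=9, EF_Task 4=10) = 10; EF_Task 7 = 10+10 = 20
ES_Task 8 = 9; EF_Task 8 = 9+9 = 18
ES_Task 9 = max(EF_Task 2=3, EF_Task 5=10) = 10; EF_Task 9 = 10+14 = 24
ES_Task 10 = max(EF_Task 6=21, EF_Task 7=20, EF_Task 8=18, EF_Task 9=24) = 24; EF_Task 10 = 24+4 = 28
Expected project duration μ = 28 days. Critical path: Task 5 → Task 9 → Task 10.

Backward pass:
LF_Task 10 = 28; LS_Task 10 = 28−4 = 24
LF_Task 9 = LS_Task 10 = 24; LS_Task 9 = 24−14 = 10
LF_Task 8 = LS_Task 10 = 24; LS_Task 8 = 24−9 = 15
LF_Task 7 = LS_Task 10 = 24; LS_Task 7 = 24−10 = 14
LF_Task 6 = LS_Task 10 = 24; LS_Task 6 = 24−11 = 13
LF_Task 5 = LS_Task 9 = 10; LS_Task 5 = 10−10 = 0
LF_Task 4 = min(LS_Task 6=13, LS_Task 7=14) = 13; LS_Task 4 = 13−10 = 3
LF_Task 3 = min(LS_Task 7=14, LS_Task 8=15) = 14; LS_Task 3 = 14−9 = 5
LF_Task 2 = LS_Task 9 = 10; LS_Task 2 = 10−3 = 7
LF_Task 1 = LS_Task 6 = 13; LS_Task 1 = 13−10 = 3
Slack_Task 6 = LS_Task 6 − ES_Task 6 = 13 − 10 = 3

3 days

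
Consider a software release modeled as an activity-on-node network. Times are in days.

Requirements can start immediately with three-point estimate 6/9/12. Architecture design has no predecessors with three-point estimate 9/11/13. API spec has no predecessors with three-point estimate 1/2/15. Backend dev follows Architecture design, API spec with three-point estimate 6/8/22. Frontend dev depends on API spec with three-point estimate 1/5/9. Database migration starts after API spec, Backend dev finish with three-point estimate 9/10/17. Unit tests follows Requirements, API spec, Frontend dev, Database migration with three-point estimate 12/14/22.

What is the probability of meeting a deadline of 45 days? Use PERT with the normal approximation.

0.283

te_Requirements = (6 + 4·9 + 12)/6 = 54/6 = 9; σ²_Requirements = ((12−6)/6)² = 1.000
te_Architecture design = (9 + 4·11 + 13)/6 = 66/6 = 11; σ²_Architecture design = ((13−9)/6)² = 0.444
te_API spec = (1 + 4·2 + 15)/6 = 24/6 = 4; σ²_API spec = ((15−1)/6)² = 5.444
te_Backend dev = (6 + 4·8 + 22)/6 = 60/6 = 10; σ²_Backend dev = ((22−6)/6)² = 7.111
te_Frontend dev = (1 + 4·5 + 9)/6 = 30/6 = 5; σ²_Frontend dev = ((9−1)/6)² = 1.778
te_Database migration = (9 + 4·10 + 17)/6 = 66/6 = 11; σ²_Database migration = ((17−9)/6)² = 1.778
te_Unit tests = (12 + 4·14 + 22)/6 = 90/6 = 15; σ²_Unit tests = ((22−12)/6)² = 2.778

Forward pass:
ES_Requirements = 0; EF_Requirements = 9
ES_Architecture design = 0; EF_Architecture design = 11
ES_API spec = 0; EF_API spec = 4
ES_Backend dev = max(EF_Architecture design=11, EF_API spec=4) = 11; EF_Backend dev = 11+10 = 21
ES_Frontend dev = 4; EF_Frontend dev = 4+5 = 9
ES_Database migration = max(EF_API spec=4, EF_Backend dev=21) = 21; EF_Database migration = 21+11 = 32
ES_Unit tests = max(EF_Requirements=9, EF_API spec=4, EF_Frontend dev=9, EF_Database migration=32) = 32; EF_Unit tests = 32+15 = 47
Expected project duration μ = 47 days. Critical path: Architecture design → Backend dev → Database migration → Unit tests.

Variance along critical path = 0.444 + 7.111 + 1.778 + 2.778 = 12.111; σ = √12.111 = 3.480 days.
Z = (45 − 47) / 3.480 = -0.575
P(T ≤ 45) = Φ(-0.575) ≈ 0.283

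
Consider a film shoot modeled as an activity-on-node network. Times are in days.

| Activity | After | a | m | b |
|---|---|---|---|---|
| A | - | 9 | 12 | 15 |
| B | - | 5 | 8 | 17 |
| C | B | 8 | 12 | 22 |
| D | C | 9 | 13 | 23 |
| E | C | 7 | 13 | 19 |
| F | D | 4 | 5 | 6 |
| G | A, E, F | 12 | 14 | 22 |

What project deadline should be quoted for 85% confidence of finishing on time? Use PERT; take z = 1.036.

te_A = (9 + 4·12 + 15)/6 = 72/6 = 12; σ²_A = ((15−9)/6)² = 1.000
te_B = (5 + 4·8 + 17)/6 = 54/6 = 9; σ²_B = ((17−5)/6)² = 4.000
te_C = (8 + 4·12 + 22)/6 = 78/6 = 13; σ²_C = ((22−8)/6)² = 5.444
te_D = (9 + 4·13 + 23)/6 = 84/6 = 14; σ²_D = ((23−9)/6)² = 5.444
te_E = (7 + 4·13 + 19)/6 = 78/6 = 13; σ²_E = ((19−7)/6)² = 4.000
te_F = (4 + 4·5 + 6)/6 = 30/6 = 5; σ²_F = ((6−4)/6)² = 0.111
te_G = (12 + 4·14 + 22)/6 = 90/6 = 15; σ²_G = ((22−12)/6)² = 2.778

Forward pass:
ES_A = 0; EF_A = 12
ES_B = 0; EF_B = 9
ES_C = 9; EF_C = 9+13 = 22
ES_D = 22; EF_D = 22+14 = 36
ES_E = 22; EF_E = 22+13 = 35
ES_F = 36; EF_F = 36+5 = 41
ES_G = max(EF_A=12, EF_E=35, EF_F=41) = 41; EF_G = 41+15 = 56
Expected project duration μ = 56 days. Critical path: B → C → D → F → G.

Variance along critical path = 4.000 + 5.444 + 5.444 + 0.111 + 2.778 = 17.778; σ = 4.216 days.
D = μ + z·σ = 56 + 1.036·4.216 = 60.4 days

60.4 days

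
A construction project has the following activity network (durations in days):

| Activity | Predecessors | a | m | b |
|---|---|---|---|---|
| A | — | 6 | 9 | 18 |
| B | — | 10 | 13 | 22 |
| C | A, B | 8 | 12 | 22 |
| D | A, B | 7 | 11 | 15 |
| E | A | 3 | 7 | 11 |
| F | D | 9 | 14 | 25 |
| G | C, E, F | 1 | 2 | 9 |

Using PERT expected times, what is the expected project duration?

43 days

te_A = (6 + 4·9 + 18)/6 = 60/6 = 10
te_B = (10 + 4·13 + 22)/6 = 84/6 = 14
te_C = (8 + 4·12 + 22)/6 = 78/6 = 13
te_D = (7 + 4·11 + 15)/6 = 66/6 = 11
te_E = (3 + 4·7 + 11)/6 = 42/6 = 7
te_F = (9 + 4·14 + 25)/6 = 90/6 = 15
te_G = (1 + 4·2 + 9)/6 = 18/6 = 3

Forward pass:
ES_A = 0; EF_A = 10
ES_B = 0; EF_B = 14
ES_C = max(EF_A=10, EF_B=14) = 14; EF_C = 14+13 = 27
ES_D = max(EF_A=10, EF_B=14) = 14; EF_D = 14+11 = 25
ES_E = 10; EF_E = 10+7 = 17
ES_F = 25; EF_F = 25+15 = 40
ES_G = max(EF_C=27, EF_E=17, EF_F=40) = 40; EF_G = 40+3 = 43
Expected project duration μ = 43 days. Critical path: B → D → F → G.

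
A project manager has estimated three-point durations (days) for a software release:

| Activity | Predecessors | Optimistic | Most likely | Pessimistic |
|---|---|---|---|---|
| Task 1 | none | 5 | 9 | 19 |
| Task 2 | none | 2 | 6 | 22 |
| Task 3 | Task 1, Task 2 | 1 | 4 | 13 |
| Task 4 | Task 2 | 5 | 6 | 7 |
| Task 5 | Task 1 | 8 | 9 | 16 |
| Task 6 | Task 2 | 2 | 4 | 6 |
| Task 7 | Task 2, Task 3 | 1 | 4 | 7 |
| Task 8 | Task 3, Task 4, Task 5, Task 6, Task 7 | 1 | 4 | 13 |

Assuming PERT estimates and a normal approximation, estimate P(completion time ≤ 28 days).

0.815

te_Task 1 = (5 + 4·9 + 19)/6 = 60/6 = 10; σ²_Task 1 = ((19−5)/6)² = 5.444
te_Task 2 = (2 + 4·6 + 22)/6 = 48/6 = 8; σ²_Task 2 = ((22−2)/6)² = 11.111
te_Task 3 = (1 + 4·4 + 13)/6 = 30/6 = 5; σ²_Task 3 = ((13−1)/6)² = 4.000
te_Task 4 = (5 + 4·6 + 7)/6 = 36/6 = 6; σ²_Task 4 = ((7−5)/6)² = 0.111
te_Task 5 = (8 + 4·9 + 16)/6 = 60/6 = 10; σ²_Task 5 = ((16−8)/6)² = 1.778
te_Task 6 = (2 + 4·4 + 6)/6 = 24/6 = 4; σ²_Task 6 = ((6−2)/6)² = 0.444
te_Task 7 = (1 + 4·4 + 7)/6 = 24/6 = 4; σ²_Task 7 = ((7−1)/6)² = 1.000
te_Task 8 = (1 + 4·4 + 13)/6 = 30/6 = 5; σ²_Task 8 = ((13−1)/6)² = 4.000

Forward pass:
ES_Task 1 = 0; EF_Task 1 = 10
ES_Task 2 = 0; EF_Task 2 = 8
ES_Task 3 = max(EF_Task 1=10, EF_Task 2=8) = 10; EF_Task 3 = 10+5 = 15
ES_Task 4 = 8; EF_Task 4 = 8+6 = 14
ES_Task 5 = 10; EF_Task 5 = 10+10 = 20
ES_Task 6 = 8; EF_Task 6 = 8+4 = 12
ES_Task 7 = max(EF_Task 2=8, EF_Task 3=15) = 15; EF_Task 7 = 15+4 = 19
ES_Task 8 = max(EF_Task 3=15, EF_Task 4=14, EF_Task 5=20, EF_Task 6=12, EF_Task 7=19) = 20; EF_Task 8 = 20+5 = 25
Expected project duration μ = 25 days. Critical path: Task 1 → Task 5 → Task 8.

Variance along critical path = 5.444 + 1.778 + 4.000 = 11.222; σ = √11.222 = 3.350 days.
Z = (28 − 25) / 3.350 = 0.896
P(T ≤ 28) = Φ(0.896) ≈ 0.815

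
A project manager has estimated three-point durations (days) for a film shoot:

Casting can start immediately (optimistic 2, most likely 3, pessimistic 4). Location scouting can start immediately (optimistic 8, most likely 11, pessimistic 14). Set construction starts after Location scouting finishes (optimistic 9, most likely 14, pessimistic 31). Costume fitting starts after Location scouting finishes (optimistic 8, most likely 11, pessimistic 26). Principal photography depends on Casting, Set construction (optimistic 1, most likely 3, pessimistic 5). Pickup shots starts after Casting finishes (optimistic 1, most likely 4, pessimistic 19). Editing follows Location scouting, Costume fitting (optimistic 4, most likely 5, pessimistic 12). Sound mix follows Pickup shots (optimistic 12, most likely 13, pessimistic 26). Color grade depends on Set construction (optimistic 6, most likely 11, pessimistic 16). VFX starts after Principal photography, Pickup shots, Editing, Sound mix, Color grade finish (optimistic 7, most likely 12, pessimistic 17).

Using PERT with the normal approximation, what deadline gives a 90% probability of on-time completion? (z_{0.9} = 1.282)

te_Casting = (2 + 4·3 + 4)/6 = 18/6 = 3; σ²_Casting = ((4−2)/6)² = 0.111
te_Location scouting = (8 + 4·11 + 14)/6 = 66/6 = 11; σ²_Location scouting = ((14−8)/6)² = 1.000
te_Set construction = (9 + 4·14 + 31)/6 = 96/6 = 16; σ²_Set construction = ((31−9)/6)² = 13.444
te_Costume fitting = (8 + 4·11 + 26)/6 = 78/6 = 13; σ²_Costume fitting = ((26−8)/6)² = 9.000
te_Principal photography = (1 + 4·3 + 5)/6 = 18/6 = 3; σ²_Principal photography = ((5−1)/6)² = 0.444
te_Pickup shots = (1 + 4·4 + 19)/6 = 36/6 = 6; σ²_Pickup shots = ((19−1)/6)² = 9.000
te_Editing = (4 + 4·5 + 12)/6 = 36/6 = 6; σ²_Editing = ((12−4)/6)² = 1.778
te_Sound mix = (12 + 4·13 + 26)/6 = 90/6 = 15; σ²_Sound mix = ((26−12)/6)² = 5.444
te_Color grade = (6 + 4·11 + 16)/6 = 66/6 = 11; σ²_Color grade = ((16−6)/6)² = 2.778
te_VFX = (7 + 4·12 + 17)/6 = 72/6 = 12; σ²_VFX = ((17−7)/6)² = 2.778

Forward pass:
ES_Casting = 0; EF_Casting = 3
ES_Location scouting = 0; EF_Location scouting = 11
ES_Set construction = 11; EF_Set construction = 11+16 = 27
ES_Costume fitting = 11; EF_Costume fitting = 11+13 = 24
ES_Principal photography = max(EF_Casting=3, EF_Set construction=27) = 27; EF_Principal photography = 27+3 = 30
ES_Pickup shots = 3; EF_Pickup shots = 3+6 = 9
ES_Editing = max(EF_Location scouting=11, EF_Costume fitting=24) = 24; EF_Editing = 24+6 = 30
ES_Sound mix = 9; EF_Sound mix = 9+15 = 24
ES_Color grade = 27; EF_Color grade = 27+11 = 38
ES_VFX = max(EF_Principal photography=30, EF_Pickup shots=9, EF_Editing=30, EF_Sound mix=24, EF_Color grade=38) = 38; EF_VFX = 38+12 = 50
Expected project duration μ = 50 days. Critical path: Location scouting → Set construction → Color grade → VFX.

Variance along critical path = 1.000 + 13.444 + 2.778 + 2.778 = 20.000; σ = 4.472 days.
D = μ + z·σ = 50 + 1.282·4.472 = 55.7 days

55.7 days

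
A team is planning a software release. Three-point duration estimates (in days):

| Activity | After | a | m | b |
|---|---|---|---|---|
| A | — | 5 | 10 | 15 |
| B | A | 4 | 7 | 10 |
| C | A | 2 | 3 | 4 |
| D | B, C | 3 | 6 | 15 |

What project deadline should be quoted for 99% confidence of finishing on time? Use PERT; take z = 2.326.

30.5 days

te_A = (5 + 4·10 + 15)/6 = 60/6 = 10; σ²_A = ((15−5)/6)² = 2.778
te_B = (4 + 4·7 + 10)/6 = 42/6 = 7; σ²_B = ((10−4)/6)² = 1.000
te_C = (2 + 4·3 + 4)/6 = 18/6 = 3; σ²_C = ((4−2)/6)² = 0.111
te_D = (3 + 4·6 + 15)/6 = 42/6 = 7; σ²_D = ((15−3)/6)² = 4.000

Forward pass:
ES_A = 0; EF_A = 10
ES_B = 10; EF_B = 10+7 = 17
ES_C = 10; EF_C = 10+3 = 13
ES_D = max(EF_B=17, EF_C=13) = 17; EF_D = 17+7 = 24
Expected project duration μ = 24 days. Critical path: A → B → D.

Variance along critical path = 2.778 + 1.000 + 4.000 = 7.778; σ = 2.789 days.
D = μ + z·σ = 24 + 2.326·2.789 = 30.5 days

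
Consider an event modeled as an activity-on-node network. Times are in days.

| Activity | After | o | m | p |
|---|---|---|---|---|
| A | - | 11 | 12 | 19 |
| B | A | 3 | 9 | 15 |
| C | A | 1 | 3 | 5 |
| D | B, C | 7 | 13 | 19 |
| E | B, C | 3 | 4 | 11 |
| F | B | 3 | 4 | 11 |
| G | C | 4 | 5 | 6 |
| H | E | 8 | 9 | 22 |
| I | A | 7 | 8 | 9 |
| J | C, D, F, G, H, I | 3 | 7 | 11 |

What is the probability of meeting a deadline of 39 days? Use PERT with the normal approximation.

0.059

te_A = (11 + 4·12 + 19)/6 = 78/6 = 13; σ²_A = ((19−11)/6)² = 1.778
te_B = (3 + 4·9 + 15)/6 = 54/6 = 9; σ²_B = ((15−3)/6)² = 4.000
te_C = (1 + 4·3 + 5)/6 = 18/6 = 3; σ²_C = ((5−1)/6)² = 0.444
te_D = (7 + 4·13 + 19)/6 = 78/6 = 13; σ²_D = ((19−7)/6)² = 4.000
te_E = (3 + 4·4 + 11)/6 = 30/6 = 5; σ²_E = ((11−3)/6)² = 1.778
te_F = (3 + 4·4 + 11)/6 = 30/6 = 5; σ²_F = ((11−3)/6)² = 1.778
te_G = (4 + 4·5 + 6)/6 = 30/6 = 5; σ²_G = ((6−4)/6)² = 0.111
te_H = (8 + 4·9 + 22)/6 = 66/6 = 11; σ²_H = ((22−8)/6)² = 5.444
te_I = (7 + 4·8 + 9)/6 = 48/6 = 8; σ²_I = ((9−7)/6)² = 0.111
te_J = (3 + 4·7 + 11)/6 = 42/6 = 7; σ²_J = ((11−3)/6)² = 1.778

Forward pass:
ES_A = 0; EF_A = 13
ES_B = 13; EF_B = 13+9 = 22
ES_C = 13; EF_C = 13+3 = 16
ES_D = max(EF_B=22, EF_C=16) = 22; EF_D = 22+13 = 35
ES_E = max(EF_B=22, EF_C=16) = 22; EF_E = 22+5 = 27
ES_F = 22; EF_F = 22+5 = 27
ES_G = 16; EF_G = 16+5 = 21
ES_H = 27; EF_H = 27+11 = 38
ES_I = 13; EF_I = 13+8 = 21
ES_J = max(EF_C=16, EF_D=35, EF_F=27, EF_G=21, EF_H=38, EF_I=21) = 38; EF_J = 38+7 = 45
Expected project duration μ = 45 days. Critical path: A → B → E → H → J.

Variance along critical path = 1.778 + 4.000 + 1.778 + 5.444 + 1.778 = 14.778; σ = √14.778 = 3.844 days.
Z = (39 − 45) / 3.844 = -1.561
P(T ≤ 39) = Φ(-1.561) ≈ 0.059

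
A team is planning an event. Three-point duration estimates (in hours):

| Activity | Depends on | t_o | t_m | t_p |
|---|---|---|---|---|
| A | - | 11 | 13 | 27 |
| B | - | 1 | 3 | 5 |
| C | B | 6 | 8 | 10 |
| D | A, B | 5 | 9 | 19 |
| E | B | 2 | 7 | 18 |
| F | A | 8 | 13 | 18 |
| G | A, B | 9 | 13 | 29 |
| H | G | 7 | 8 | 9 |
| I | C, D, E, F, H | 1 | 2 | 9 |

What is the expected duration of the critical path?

te_A = (11 + 4·13 + 27)/6 = 90/6 = 15
te_B = (1 + 4·3 + 5)/6 = 18/6 = 3
te_C = (6 + 4·8 + 10)/6 = 48/6 = 8
te_D = (5 + 4·9 + 19)/6 = 60/6 = 10
te_E = (2 + 4·7 + 18)/6 = 48/6 = 8
te_F = (8 + 4·13 + 18)/6 = 78/6 = 13
te_G = (9 + 4·13 + 29)/6 = 90/6 = 15
te_H = (7 + 4·8 + 9)/6 = 48/6 = 8
te_I = (1 + 4·2 + 9)/6 = 18/6 = 3

Forward pass:
ES_A = 0; EF_A = 15
ES_B = 0; EF_B = 3
ES_C = 3; EF_C = 3+8 = 11
ES_D = max(EF_A=15, EF_B=3) = 15; EF_D = 15+10 = 25
ES_E = 3; EF_E = 3+8 = 11
ES_F = 15; EF_F = 15+13 = 28
ES_G = max(EF_A=15, EF_B=3) = 15; EF_G = 15+15 = 30
ES_H = 30; EF_H = 30+8 = 38
ES_I = max(EF_C=11, EF_D=25, EF_E=11, EF_F=28, EF_H=38) = 38; EF_I = 38+3 = 41
Expected project duration μ = 41 hours. Critical path: A → G → H → I.

41 hours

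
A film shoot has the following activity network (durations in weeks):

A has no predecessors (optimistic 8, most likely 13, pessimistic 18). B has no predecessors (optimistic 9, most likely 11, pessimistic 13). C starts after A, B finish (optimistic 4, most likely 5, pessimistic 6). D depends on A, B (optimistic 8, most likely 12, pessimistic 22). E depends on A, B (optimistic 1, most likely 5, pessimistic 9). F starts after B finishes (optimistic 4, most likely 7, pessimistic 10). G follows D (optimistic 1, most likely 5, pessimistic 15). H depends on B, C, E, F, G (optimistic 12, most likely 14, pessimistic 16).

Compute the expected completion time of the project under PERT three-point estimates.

46 weeks

te_A = (8 + 4·13 + 18)/6 = 78/6 = 13
te_B = (9 + 4·11 + 13)/6 = 66/6 = 11
te_C = (4 + 4·5 + 6)/6 = 30/6 = 5
te_D = (8 + 4·12 + 22)/6 = 78/6 = 13
te_E = (1 + 4·5 + 9)/6 = 30/6 = 5
te_F = (4 + 4·7 + 10)/6 = 42/6 = 7
te_G = (1 + 4·5 + 15)/6 = 36/6 = 6
te_H = (12 + 4·14 + 16)/6 = 84/6 = 14

Forward pass:
ES_A = 0; EF_A = 13
ES_B = 0; EF_B = 11
ES_C = max(EF_A=13, EF_B=11) = 13; EF_C = 13+5 = 18
ES_D = max(EF_A=13, EF_B=11) = 13; EF_D = 13+13 = 26
ES_E = max(EF_A=13, EF_B=11) = 13; EF_E = 13+5 = 18
ES_F = 11; EF_F = 11+7 = 18
ES_G = 26; EF_G = 26+6 = 32
ES_H = max(EF_B=11, EF_C=18, EF_E=18, EF_F=18, EF_G=32) = 32; EF_H = 32+14 = 46
Expected project duration μ = 46 weeks. Critical path: A → D → G → H.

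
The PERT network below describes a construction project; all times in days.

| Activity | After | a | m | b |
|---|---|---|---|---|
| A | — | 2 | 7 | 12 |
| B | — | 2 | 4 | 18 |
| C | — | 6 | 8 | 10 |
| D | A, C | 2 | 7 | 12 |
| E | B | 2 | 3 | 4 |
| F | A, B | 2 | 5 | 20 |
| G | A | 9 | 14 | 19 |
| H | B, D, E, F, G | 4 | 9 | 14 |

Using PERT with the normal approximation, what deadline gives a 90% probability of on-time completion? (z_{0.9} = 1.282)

33.7 days

te_A = (2 + 4·7 + 12)/6 = 42/6 = 7; σ²_A = ((12−2)/6)² = 2.778
te_B = (2 + 4·4 + 18)/6 = 36/6 = 6; σ²_B = ((18−2)/6)² = 7.111
te_C = (6 + 4·8 + 10)/6 = 48/6 = 8; σ²_C = ((10−6)/6)² = 0.444
te_D = (2 + 4·7 + 12)/6 = 42/6 = 7; σ²_D = ((12−2)/6)² = 2.778
te_E = (2 + 4·3 + 4)/6 = 18/6 = 3; σ²_E = ((4−2)/6)² = 0.111
te_F = (2 + 4·5 + 20)/6 = 42/6 = 7; σ²_F = ((20−2)/6)² = 9.000
te_G = (9 + 4·14 + 19)/6 = 84/6 = 14; σ²_G = ((19−9)/6)² = 2.778
te_H = (4 + 4·9 + 14)/6 = 54/6 = 9; σ²_H = ((14−4)/6)² = 2.778

Forward pass:
ES_A = 0; EF_A = 7
ES_B = 0; EF_B = 6
ES_C = 0; EF_C = 8
ES_D = max(EF_A=7, EF_C=8) = 8; EF_D = 8+7 = 15
ES_E = 6; EF_E = 6+3 = 9
ES_F = max(EF_A=7, EF_B=6) = 7; EF_F = 7+7 = 14
ES_G = 7; EF_G = 7+14 = 21
ES_H = max(EF_B=6, EF_D=15, EF_E=9, EF_F=14, EF_G=21) = 21; EF_H = 21+9 = 30
Expected project duration μ = 30 days. Critical path: A → G → H.

Variance along critical path = 2.778 + 2.778 + 2.778 = 8.333; σ = 2.887 days.
D = μ + z·σ = 30 + 1.282·2.887 = 33.7 days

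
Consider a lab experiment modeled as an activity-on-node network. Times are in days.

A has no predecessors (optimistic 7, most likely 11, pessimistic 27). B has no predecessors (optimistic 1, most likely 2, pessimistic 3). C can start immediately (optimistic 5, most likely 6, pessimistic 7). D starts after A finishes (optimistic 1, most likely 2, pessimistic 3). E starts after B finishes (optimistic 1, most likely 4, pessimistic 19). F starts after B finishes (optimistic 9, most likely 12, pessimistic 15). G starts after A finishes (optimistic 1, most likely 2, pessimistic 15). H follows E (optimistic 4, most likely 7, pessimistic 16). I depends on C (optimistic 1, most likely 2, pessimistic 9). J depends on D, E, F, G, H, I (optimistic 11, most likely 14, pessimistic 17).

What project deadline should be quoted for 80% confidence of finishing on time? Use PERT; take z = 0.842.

te_A = (7 + 4·11 + 27)/6 = 78/6 = 13; σ²_A = ((27−7)/6)² = 11.111
te_B = (1 + 4·2 + 3)/6 = 12/6 = 2; σ²_B = ((3−1)/6)² = 0.111
te_C = (5 + 4·6 + 7)/6 = 36/6 = 6; σ²_C = ((7−5)/6)² = 0.111
te_D = (1 + 4·2 + 3)/6 = 12/6 = 2; σ²_D = ((3−1)/6)² = 0.111
te_E = (1 + 4·4 + 19)/6 = 36/6 = 6; σ²_E = ((19−1)/6)² = 9.000
te_F = (9 + 4·12 + 15)/6 = 72/6 = 12; σ²_F = ((15−9)/6)² = 1.000
te_G = (1 + 4·2 + 15)/6 = 24/6 = 4; σ²_G = ((15−1)/6)² = 5.444
te_H = (4 + 4·7 + 16)/6 = 48/6 = 8; σ²_H = ((16−4)/6)² = 4.000
te_I = (1 + 4·2 + 9)/6 = 18/6 = 3; σ²_I = ((9−1)/6)² = 1.778
te_J = (11 + 4·14 + 17)/6 = 84/6 = 14; σ²_J = ((17−11)/6)² = 1.000

Forward pass:
ES_A = 0; EF_A = 13
ES_B = 0; EF_B = 2
ES_C = 0; EF_C = 6
ES_D = 13; EF_D = 13+2 = 15
ES_E = 2; EF_E = 2+6 = 8
ES_F = 2; EF_F = 2+12 = 14
ES_G = 13; EF_G = 13+4 = 17
ES_H = 8; EF_H = 8+8 = 16
ES_I = 6; EF_I = 6+3 = 9
ES_J = max(EF_D=15, EF_E=8, EF_F=14, EF_G=17, EF_H=16, EF_I=9) = 17; EF_J = 17+14 = 31
Expected project duration μ = 31 days. Critical path: A → G → J.

Variance along critical path = 11.111 + 5.444 + 1.000 = 17.556; σ = 4.190 days.
D = μ + z·σ = 31 + 0.842·4.190 = 34.5 days

34.5 days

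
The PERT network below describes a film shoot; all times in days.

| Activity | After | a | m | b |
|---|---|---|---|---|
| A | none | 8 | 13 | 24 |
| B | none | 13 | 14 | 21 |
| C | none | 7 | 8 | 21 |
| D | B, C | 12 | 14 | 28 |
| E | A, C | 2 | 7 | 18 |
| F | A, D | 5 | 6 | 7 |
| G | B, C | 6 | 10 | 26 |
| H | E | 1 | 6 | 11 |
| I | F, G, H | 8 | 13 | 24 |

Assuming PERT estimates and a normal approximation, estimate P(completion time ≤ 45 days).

0.067

te_A = (8 + 4·13 + 24)/6 = 84/6 = 14; σ²_A = ((24−8)/6)² = 7.111
te_B = (13 + 4·14 + 21)/6 = 90/6 = 15; σ²_B = ((21−13)/6)² = 1.778
te_C = (7 + 4·8 + 21)/6 = 60/6 = 10; σ²_C = ((21−7)/6)² = 5.444
te_D = (12 + 4·14 + 28)/6 = 96/6 = 16; σ²_D = ((28−12)/6)² = 7.111
te_E = (2 + 4·7 + 18)/6 = 48/6 = 8; σ²_E = ((18−2)/6)² = 7.111
te_F = (5 + 4·6 + 7)/6 = 36/6 = 6; σ²_F = ((7−5)/6)² = 0.111
te_G = (6 + 4·10 + 26)/6 = 72/6 = 12; σ²_G = ((26−6)/6)² = 11.111
te_H = (1 + 4·6 + 11)/6 = 36/6 = 6; σ²_H = ((11−1)/6)² = 2.778
te_I = (8 + 4·13 + 24)/6 = 84/6 = 14; σ²_I = ((24−8)/6)² = 7.111

Forward pass:
ES_A = 0; EF_A = 14
ES_B = 0; EF_B = 15
ES_C = 0; EF_C = 10
ES_D = max(EF_B=15, EF_C=10) = 15; EF_D = 15+16 = 31
ES_E = max(EF_A=14, EF_C=10) = 14; EF_E = 14+8 = 22
ES_F = max(EF_A=14, EF_D=31) = 31; EF_F = 31+6 = 37
ES_G = max(EF_B=15, EF_C=10) = 15; EF_G = 15+12 = 27
ES_H = 22; EF_H = 22+6 = 28
ES_I = max(EF_F=37, EF_G=27, EF_H=28) = 37; EF_I = 37+14 = 51
Expected project duration μ = 51 days. Critical path: B → D → F → I.

Variance along critical path = 1.778 + 7.111 + 0.111 + 7.111 = 16.111; σ = √16.111 = 4.014 days.
Z = (45 − 51) / 4.014 = -1.495
P(T ≤ 45) = Φ(-1.495) ≈ 0.067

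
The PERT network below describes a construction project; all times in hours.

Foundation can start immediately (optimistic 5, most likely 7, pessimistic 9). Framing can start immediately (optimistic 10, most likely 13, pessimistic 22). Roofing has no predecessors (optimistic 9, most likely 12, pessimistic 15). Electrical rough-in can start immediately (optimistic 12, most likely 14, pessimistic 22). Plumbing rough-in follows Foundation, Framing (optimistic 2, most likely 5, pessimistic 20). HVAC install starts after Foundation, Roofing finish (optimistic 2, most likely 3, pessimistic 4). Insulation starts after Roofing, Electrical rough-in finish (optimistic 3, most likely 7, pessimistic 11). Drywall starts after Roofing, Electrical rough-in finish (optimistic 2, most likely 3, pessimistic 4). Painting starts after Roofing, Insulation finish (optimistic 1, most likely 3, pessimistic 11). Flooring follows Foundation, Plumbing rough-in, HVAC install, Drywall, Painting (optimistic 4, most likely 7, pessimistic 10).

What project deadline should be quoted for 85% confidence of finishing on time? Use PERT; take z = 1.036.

te_Foundation = (5 + 4·7 + 9)/6 = 42/6 = 7; σ²_Foundation = ((9−5)/6)² = 0.444
te_Framing = (10 + 4·13 + 22)/6 = 84/6 = 14; σ²_Framing = ((22−10)/6)² = 4.000
te_Roofing = (9 + 4·12 + 15)/6 = 72/6 = 12; σ²_Roofing = ((15−9)/6)² = 1.000
te_Electrical rough-in = (12 + 4·14 + 22)/6 = 90/6 = 15; σ²_Electrical rough-in = ((22−12)/6)² = 2.778
te_Plumbing rough-in = (2 + 4·5 + 20)/6 = 42/6 = 7; σ²_Plumbing rough-in = ((20−2)/6)² = 9.000
te_HVAC install = (2 + 4·3 + 4)/6 = 18/6 = 3; σ²_HVAC install = ((4−2)/6)² = 0.111
te_Insulation = (3 + 4·7 + 11)/6 = 42/6 = 7; σ²_Insulation = ((11−3)/6)² = 1.778
te_Drywall = (2 + 4·3 + 4)/6 = 18/6 = 3; σ²_Drywall = ((4−2)/6)² = 0.111
te_Painting = (1 + 4·3 + 11)/6 = 24/6 = 4; σ²_Painting = ((11−1)/6)² = 2.778
te_Flooring = (4 + 4·7 + 10)/6 = 42/6 = 7; σ²_Flooring = ((10−4)/6)² = 1.000

Forward pass:
ES_Foundation = 0; EF_Foundation = 7
ES_Framing = 0; EF_Framing = 14
ES_Roofing = 0; EF_Roofing = 12
ES_Electrical rough-in = 0; EF_Electrical rough-in = 15
ES_Plumbing rough-in = max(EF_Foundation=7, EF_Framing=14) = 14; EF_Plumbing rough-in = 14+7 = 21
ES_HVAC install = max(EF_Foundation=7, EF_Roofing=12) = 12; EF_HVAC install = 12+3 = 15
ES_Insulation = max(EF_Roofing=12, EF_Electrical rough-in=15) = 15; EF_Insulation = 15+7 = 22
ES_Drywall = max(EF_Roofing=12, EF_Electrical rough-in=15) = 15; EF_Drywall = 15+3 = 18
ES_Painting = max(EF_Roofing=12, EF_Insulation=22) = 22; EF_Painting = 22+4 = 26
ES_Flooring = max(EF_Foundation=7, EF_Plumbing rough-in=21, EF_HVAC install=15, EF_Drywall=18, EF_Painting=26) = 26; EF_Flooring = 26+7 = 33
Expected project duration μ = 33 hours. Critical path: Electrical rough-in → Insulation → Painting → Flooring.

Variance along critical path = 2.778 + 1.778 + 2.778 + 1.000 = 8.333; σ = 2.887 hours.
D = μ + z·σ = 33 + 1.036·2.887 = 36.0 hours

36.0 hours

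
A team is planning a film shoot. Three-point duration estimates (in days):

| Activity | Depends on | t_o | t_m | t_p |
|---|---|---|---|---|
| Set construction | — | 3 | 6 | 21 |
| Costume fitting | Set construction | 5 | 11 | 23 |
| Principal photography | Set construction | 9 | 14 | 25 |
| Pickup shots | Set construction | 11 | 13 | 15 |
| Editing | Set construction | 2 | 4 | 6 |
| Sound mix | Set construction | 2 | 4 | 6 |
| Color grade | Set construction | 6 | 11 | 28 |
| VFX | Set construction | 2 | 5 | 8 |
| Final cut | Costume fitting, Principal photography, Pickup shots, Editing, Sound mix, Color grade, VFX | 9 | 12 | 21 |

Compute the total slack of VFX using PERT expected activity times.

10 days

te_Set construction = (3 + 4·6 + 21)/6 = 48/6 = 8
te_Costume fitting = (5 + 4·11 + 23)/6 = 72/6 = 12
te_Principal photography = (9 + 4·14 + 25)/6 = 90/6 = 15
te_Pickup shots = (11 + 4·13 + 15)/6 = 78/6 = 13
te_Editing = (2 + 4·4 + 6)/6 = 24/6 = 4
te_Sound mix = (2 + 4·4 + 6)/6 = 24/6 = 4
te_Color grade = (6 + 4·11 + 28)/6 = 78/6 = 13
te_VFX = (2 + 4·5 + 8)/6 = 30/6 = 5
te_Final cut = (9 + 4·12 + 21)/6 = 78/6 = 13

Forward pass:
ES_Set construction = 0; EF_Set construction = 8
ES_Costume fitting = 8; EF_Costume fitting = 8+12 = 20
ES_Principal photography = 8; EF_Principal photography = 8+15 = 23
ES_Pickup shots = 8; EF_Pickup shots = 8+13 = 21
ES_Editing = 8; EF_Editing = 8+4 = 12
ES_Sound mix = 8; EF_Sound mix = 8+4 = 12
ES_Color grade = 8; EF_Color grade = 8+13 = 21
ES_VFX = 8; EF_VFX = 8+5 = 13
ES_Final cut = max(EF_Costume fitting=20, EF_Principal photography=23, EF_Pickup shots=21, EF_Editing=12, EF_Sound mix=12, EF_Color grade=21, EF_VFX=13) = 23; EF_Final cut = 23+13 = 36
Expected project duration μ = 36 days. Critical path: Set construction → Principal photography → Final cut.

Backward pass:
LF_Final cut = 36; LS_Final cut = 36−13 = 23
LF_VFX = LS_Final cut = 23; LS_VFX = 23−5 = 18
LF_Color grade = LS_Final cut = 23; LS_Color grade = 23−13 = 10
LF_Sound mix = LS_Final cut = 23; LS_Sound mix = 23−4 = 19
LF_Editing = LS_Final cut = 23; LS_Editing = 23−4 = 19
LF_Pickup shots = LS_Final cut = 23; LS_Pickup shots = 23−13 = 10
LF_Principal photography = LS_Final cut = 23; LS_Principal photography = 23−15 = 8
LF_Costume fitting = LS_Final cut = 23; LS_Costume fitting = 23−12 = 11
LF_Set construction = min(LS_Costume fitting=11, LS_Principal photography=8, LS_Pickup shots=10, LS_Editing=19, LS_Sound mix=19, LS_Color grade=10, LS_VFX=18) = 8; LS_Set construction = 8−8 = 0
Slack_VFX = LS_VFX − ES_VFX = 18 − 8 = 10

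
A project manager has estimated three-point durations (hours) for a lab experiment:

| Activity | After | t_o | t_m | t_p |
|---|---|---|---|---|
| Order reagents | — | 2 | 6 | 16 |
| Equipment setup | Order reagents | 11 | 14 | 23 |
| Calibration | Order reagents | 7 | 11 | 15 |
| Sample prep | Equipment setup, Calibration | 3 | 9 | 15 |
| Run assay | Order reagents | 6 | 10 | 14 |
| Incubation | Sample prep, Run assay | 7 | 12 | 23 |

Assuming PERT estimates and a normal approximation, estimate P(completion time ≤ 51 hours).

te_Order reagents = (2 + 4·6 + 16)/6 = 42/6 = 7; σ²_Order reagents = ((16−2)/6)² = 5.444
te_Equipment setup = (11 + 4·14 + 23)/6 = 90/6 = 15; σ²_Equipment setup = ((23−11)/6)² = 4.000
te_Calibration = (7 + 4·11 + 15)/6 = 66/6 = 11; σ²_Calibration = ((15−7)/6)² = 1.778
te_Sample prep = (3 + 4·9 + 15)/6 = 54/6 = 9; σ²_Sample prep = ((15−3)/6)² = 4.000
te_Run assay = (6 + 4·10 + 14)/6 = 60/6 = 10; σ²_Run assay = ((14−6)/6)² = 1.778
te_Incubation = (7 + 4·12 + 23)/6 = 78/6 = 13; σ²_Incubation = ((23−7)/6)² = 7.111

Forward pass:
ES_Order reagents = 0; EF_Order reagents = 7
ES_Equipment setup = 7; EF_Equipment setup = 7+15 = 22
ES_Calibration = 7; EF_Calibration = 7+11 = 18
ES_Sample prep = max(EF_Equipment setup=22, EF_Calibration=18) = 22; EF_Sample prep = 22+9 = 31
ES_Run assay = 7; EF_Run assay = 7+10 = 17
ES_Incubation = max(EF_Sample prep=31, EF_Run assay=17) = 31; EF_Incubation = 31+13 = 44
Expected project duration μ = 44 hours. Critical path: Order reagents → Equipment setup → Sample prep → Incubation.

Variance along critical path = 5.444 + 4.000 + 4.000 + 7.111 = 20.556; σ = √20.556 = 4.534 hours.
Z = (51 − 44) / 4.534 = 1.544
P(T ≤ 51) = Φ(1.544) ≈ 0.939

0.939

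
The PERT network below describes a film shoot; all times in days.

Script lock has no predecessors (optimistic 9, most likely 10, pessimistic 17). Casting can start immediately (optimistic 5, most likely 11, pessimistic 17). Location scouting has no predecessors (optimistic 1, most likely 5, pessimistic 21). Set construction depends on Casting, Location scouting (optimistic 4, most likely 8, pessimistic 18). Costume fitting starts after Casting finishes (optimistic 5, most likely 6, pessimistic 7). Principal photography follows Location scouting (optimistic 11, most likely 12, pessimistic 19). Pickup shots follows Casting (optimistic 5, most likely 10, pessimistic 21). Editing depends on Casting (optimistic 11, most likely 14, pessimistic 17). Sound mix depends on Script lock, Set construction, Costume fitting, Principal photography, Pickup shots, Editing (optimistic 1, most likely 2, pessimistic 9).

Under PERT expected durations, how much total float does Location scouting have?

5 days

te_Script lock = (9 + 4·10 + 17)/6 = 66/6 = 11
te_Casting = (5 + 4·11 + 17)/6 = 66/6 = 11
te_Location scouting = (1 + 4·5 + 21)/6 = 42/6 = 7
te_Set construction = (4 + 4·8 + 18)/6 = 54/6 = 9
te_Costume fitting = (5 + 4·6 + 7)/6 = 36/6 = 6
te_Principal photography = (11 + 4·12 + 19)/6 = 78/6 = 13
te_Pickup shots = (5 + 4·10 + 21)/6 = 66/6 = 11
te_Editing = (11 + 4·14 + 17)/6 = 84/6 = 14
te_Sound mix = (1 + 4·2 + 9)/6 = 18/6 = 3

Forward pass:
ES_Script lock = 0; EF_Script lock = 11
ES_Casting = 0; EF_Casting = 11
ES_Location scouting = 0; EF_Location scouting = 7
ES_Set construction = max(EF_Casting=11, EF_Location scouting=7) = 11; EF_Set construction = 11+9 = 20
ES_Costume fitting = 11; EF_Costume fitting = 11+6 = 17
ES_Principal photography = 7; EF_Principal photography = 7+13 = 20
ES_Pickup shots = 11; EF_Pickup shots = 11+11 = 22
ES_Editing = 11; EF_Editing = 11+14 = 25
ES_Sound mix = max(EF_Script lock=11, EF_Set construction=20, EF_Costume fitting=17, EF_Principal photography=20, EF_Pickup shots=22, EF_Editing=25) = 25; EF_Sound mix = 25+3 = 28
Expected project duration μ = 28 days. Critical path: Casting → Editing → Sound mix.

Backward pass:
LF_Sound mix = 28; LS_Sound mix = 28−3 = 25
LF_Editing = LS_Sound mix = 25; LS_Editing = 25−14 = 11
LF_Pickup shots = LS_Sound mix = 25; LS_Pickup shots = 25−11 = 14
LF_Principal photography = LS_Sound mix = 25; LS_Principal photography = 25−13 = 12
LF_Costume fitting = LS_Sound mix = 25; LS_Costume fitting = 25−6 = 19
LF_Set construction = LS_Sound mix = 25; LS_Set construction = 25−9 = 16
LF_Location scouting = min(LS_Set construction=16, LS_Principal photography=12) = 12; LS_Location scouting = 12−7 = 5
LF_Casting = min(LS_Set construction=16, LS_Costume fitting=19, LS_Pickup shots=14, LS_Editing=11) = 11; LS_Casting = 11−11 = 0
LF_Script lock = LS_Sound mix = 25; LS_Script lock = 25−11 = 14
Slack_Location scouting = LS_Location scouting − ES_Location scouting = 5 − 0 = 5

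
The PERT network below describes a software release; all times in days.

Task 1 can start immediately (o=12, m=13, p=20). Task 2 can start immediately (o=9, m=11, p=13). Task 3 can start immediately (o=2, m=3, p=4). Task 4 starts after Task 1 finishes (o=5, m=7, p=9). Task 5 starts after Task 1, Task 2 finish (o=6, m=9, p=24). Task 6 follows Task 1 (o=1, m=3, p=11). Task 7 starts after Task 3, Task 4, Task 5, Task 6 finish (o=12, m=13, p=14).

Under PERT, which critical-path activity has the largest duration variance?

Task 5

te_Task 1 = (12 + 4·13 + 20)/6 = 84/6 = 14; σ²_Task 1 = ((20−12)/6)² = 1.778
te_Task 2 = (9 + 4·11 + 13)/6 = 66/6 = 11; σ²_Task 2 = ((13−9)/6)² = 0.444
te_Task 3 = (2 + 4·3 + 4)/6 = 18/6 = 3; σ²_Task 3 = ((4−2)/6)² = 0.111
te_Task 4 = (5 + 4·7 + 9)/6 = 42/6 = 7; σ²_Task 4 = ((9−5)/6)² = 0.444
te_Task 5 = (6 + 4·9 + 24)/6 = 66/6 = 11; σ²_Task 5 = ((24−6)/6)² = 9.000
te_Task 6 = (1 + 4·3 + 11)/6 = 24/6 = 4; σ²_Task 6 = ((11−1)/6)² = 2.778
te_Task 7 = (12 + 4·13 + 14)/6 = 78/6 = 13; σ²_Task 7 = ((14−12)/6)² = 0.111

Forward pass:
ES_Task 1 = 0; EF_Task 1 = 14
ES_Task 2 = 0; EF_Task 2 = 11
ES_Task 3 = 0; EF_Task 3 = 3
ES_Task 4 = 14; EF_Task 4 = 14+7 = 21
ES_Task 5 = max(EF_Task 1=14, EF_Task 2=11) = 14; EF_Task 5 = 14+11 = 25
ES_Task 6 = 14; EF_Task 6 = 14+4 = 18
ES_Task 7 = max(EF_Task 3=3, EF_Task 4=21, EF_Task 5=25, EF_Task 6=18) = 25; EF_Task 7 = 25+13 = 38
Expected project duration μ = 38 days. Critical path: Task 1 → Task 5 → Task 7.

Variances on critical path: σ²_Task 1=1.778, σ²_Task 5=9.000, σ²_Task 7=0.111.
Largest is σ²_Task 5 = 9.000.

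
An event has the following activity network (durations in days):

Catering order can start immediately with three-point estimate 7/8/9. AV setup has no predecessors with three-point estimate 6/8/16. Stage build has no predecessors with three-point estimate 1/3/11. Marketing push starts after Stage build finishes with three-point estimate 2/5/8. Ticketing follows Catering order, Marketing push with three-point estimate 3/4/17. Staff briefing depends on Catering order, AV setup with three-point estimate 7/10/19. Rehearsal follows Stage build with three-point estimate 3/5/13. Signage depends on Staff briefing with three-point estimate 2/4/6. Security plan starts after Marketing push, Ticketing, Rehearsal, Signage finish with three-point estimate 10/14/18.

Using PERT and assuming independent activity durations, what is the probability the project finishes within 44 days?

te_Catering order = (7 + 4·8 + 9)/6 = 48/6 = 8; σ²_Catering order = ((9−7)/6)² = 0.111
te_AV setup = (6 + 4·8 + 16)/6 = 54/6 = 9; σ²_AV setup = ((16−6)/6)² = 2.778
te_Stage build = (1 + 4·3 + 11)/6 = 24/6 = 4; σ²_Stage build = ((11−1)/6)² = 2.778
te_Marketing push = (2 + 4·5 + 8)/6 = 30/6 = 5; σ²_Marketing push = ((8−2)/6)² = 1.000
te_Ticketing = (3 + 4·4 + 17)/6 = 36/6 = 6; σ²_Ticketing = ((17−3)/6)² = 5.444
te_Staff briefing = (7 + 4·10 + 19)/6 = 66/6 = 11; σ²_Staff briefing = ((19−7)/6)² = 4.000
te_Rehearsal = (3 + 4·5 + 13)/6 = 36/6 = 6; σ²_Rehearsal = ((13−3)/6)² = 2.778
te_Signage = (2 + 4·4 + 6)/6 = 24/6 = 4; σ²_Signage = ((6−2)/6)² = 0.444
te_Security plan = (10 + 4·14 + 18)/6 = 84/6 = 14; σ²_Security plan = ((18−10)/6)² = 1.778

Forward pass:
ES_Catering order = 0; EF_Catering order = 8
ES_AV setup = 0; EF_AV setup = 9
ES_Stage build = 0; EF_Stage build = 4
ES_Marketing push = 4; EF_Marketing push = 4+5 = 9
ES_Ticketing = max(EF_Catering order=8, EF_Marketing push=9) = 9; EF_Ticketing = 9+6 = 15
ES_Staff briefing = max(EF_Catering order=8, EF_AV setup=9) = 9; EF_Staff briefing = 9+11 = 20
ES_Rehearsal = 4; EF_Rehearsal = 4+6 = 10
ES_Signage = 20; EF_Signage = 20+4 = 24
ES_Security plan = max(EF_Marketing push=9, EF_Ticketing=15, EF_Rehearsal=10, EF_Signage=24) = 24; EF_Security plan = 24+14 = 38
Expected project duration μ = 38 days. Critical path: AV setup → Staff briefing → Signage → Security plan.

Variance along critical path = 2.778 + 4.000 + 0.444 + 1.778 = 9.000; σ = √9.000 = 3.000 days.
Z = (44 − 38) / 3.000 = 2.000
P(T ≤ 44) = Φ(2.000) ≈ 0.977

0.977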